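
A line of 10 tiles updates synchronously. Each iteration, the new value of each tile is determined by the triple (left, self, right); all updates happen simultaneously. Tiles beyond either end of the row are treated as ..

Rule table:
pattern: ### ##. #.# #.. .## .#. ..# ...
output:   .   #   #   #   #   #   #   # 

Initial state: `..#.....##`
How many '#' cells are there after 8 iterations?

##########
#........#
##########  (repeats iteration 1; period 2)
iteration 8: #........#
count of #: 2

2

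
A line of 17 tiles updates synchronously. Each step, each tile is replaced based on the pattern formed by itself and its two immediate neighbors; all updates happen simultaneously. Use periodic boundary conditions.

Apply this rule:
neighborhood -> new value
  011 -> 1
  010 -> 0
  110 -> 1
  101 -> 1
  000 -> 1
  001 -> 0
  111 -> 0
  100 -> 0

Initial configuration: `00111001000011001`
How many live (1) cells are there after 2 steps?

11

00101000011011000
10010011011111011
count of 1: 11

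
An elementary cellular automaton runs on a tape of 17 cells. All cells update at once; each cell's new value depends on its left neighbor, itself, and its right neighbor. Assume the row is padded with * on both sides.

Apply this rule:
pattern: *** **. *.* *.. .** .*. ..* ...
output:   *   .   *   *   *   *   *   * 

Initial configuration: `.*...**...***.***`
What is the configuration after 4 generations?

******.*****.****
*****.*****.*****
****.*****.******
***.*****.*******

***.*****.*******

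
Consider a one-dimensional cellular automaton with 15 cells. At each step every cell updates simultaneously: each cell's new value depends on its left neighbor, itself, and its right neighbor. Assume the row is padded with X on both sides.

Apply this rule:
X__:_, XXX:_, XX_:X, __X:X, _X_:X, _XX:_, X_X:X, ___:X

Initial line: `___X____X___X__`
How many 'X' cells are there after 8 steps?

_XXX_XXXX_XXX_X
X__XX___XX__XX_
X_X_X_XX_X_X_XX
XXXXXX_XXXXXX__
_____XX_____X_X
_XXXX_X_XXXXXX_
X___XXXX_____XX
X_XX___X_XXXX__
count of X: 8

8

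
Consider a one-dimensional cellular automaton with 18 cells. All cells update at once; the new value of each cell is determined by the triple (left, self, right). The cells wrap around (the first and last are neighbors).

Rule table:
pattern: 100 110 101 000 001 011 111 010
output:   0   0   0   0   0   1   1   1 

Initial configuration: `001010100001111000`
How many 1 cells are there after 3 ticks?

4

001010100001110000
001010100001100000
001010100001000000
count of 1: 4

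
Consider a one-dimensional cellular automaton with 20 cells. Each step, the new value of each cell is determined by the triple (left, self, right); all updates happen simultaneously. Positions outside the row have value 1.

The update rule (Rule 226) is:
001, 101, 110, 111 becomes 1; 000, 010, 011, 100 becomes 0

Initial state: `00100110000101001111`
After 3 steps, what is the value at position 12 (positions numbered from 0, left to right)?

0

step 1: 01001010001010010111
step 2: 10010100010100101011
step 3: 10101000101001010101
position 12 holds 0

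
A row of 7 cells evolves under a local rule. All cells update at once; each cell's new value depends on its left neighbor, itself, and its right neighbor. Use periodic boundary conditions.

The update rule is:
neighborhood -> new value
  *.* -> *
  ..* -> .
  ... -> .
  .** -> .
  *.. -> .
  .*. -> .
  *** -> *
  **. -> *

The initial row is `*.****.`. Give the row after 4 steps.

.*.****
*.*.***
**.*.**
***.*.*

***.*.*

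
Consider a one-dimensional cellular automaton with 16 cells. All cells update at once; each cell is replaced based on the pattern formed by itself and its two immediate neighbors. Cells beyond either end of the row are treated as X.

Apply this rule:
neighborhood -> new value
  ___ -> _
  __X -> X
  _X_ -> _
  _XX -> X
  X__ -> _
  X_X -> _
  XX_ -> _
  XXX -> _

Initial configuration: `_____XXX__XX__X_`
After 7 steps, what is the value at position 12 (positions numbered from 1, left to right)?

X

step 1: ____XX___XX__X__
step 2: ___XX___XX__X__X
step 3: __XX___XX__X__XX
step 4: _XX___XX__X__XX_
step 5: _X___XX__X__XX__
step 6: ____XX__X__XX__X
step 7: ___XX__X__XX__XX
position 12 holds X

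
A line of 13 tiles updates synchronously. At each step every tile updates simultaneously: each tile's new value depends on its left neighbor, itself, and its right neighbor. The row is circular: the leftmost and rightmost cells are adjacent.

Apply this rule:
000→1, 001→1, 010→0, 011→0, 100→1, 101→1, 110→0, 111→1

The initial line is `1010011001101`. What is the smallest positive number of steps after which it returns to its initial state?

0101100110010
1010011001101

2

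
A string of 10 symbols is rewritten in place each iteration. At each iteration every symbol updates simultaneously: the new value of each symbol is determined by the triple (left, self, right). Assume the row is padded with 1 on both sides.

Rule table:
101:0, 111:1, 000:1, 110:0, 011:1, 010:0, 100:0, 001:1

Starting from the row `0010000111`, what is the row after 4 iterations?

0111111111

iteration 1: 0100111111
iteration 2: 0001111111
iteration 3: 0111111111
iteration 4: 0111111111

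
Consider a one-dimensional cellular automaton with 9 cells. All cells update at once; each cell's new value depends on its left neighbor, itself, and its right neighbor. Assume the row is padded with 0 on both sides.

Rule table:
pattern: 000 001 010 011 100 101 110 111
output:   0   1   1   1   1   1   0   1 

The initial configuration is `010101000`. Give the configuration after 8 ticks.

tick 1: 111111100
tick 2: 111111010
tick 3: 111110111
tick 4: 111101110
tick 5: 111011101
tick 6: 110111011
tick 7: 101110110
tick 8: 111101101

111101101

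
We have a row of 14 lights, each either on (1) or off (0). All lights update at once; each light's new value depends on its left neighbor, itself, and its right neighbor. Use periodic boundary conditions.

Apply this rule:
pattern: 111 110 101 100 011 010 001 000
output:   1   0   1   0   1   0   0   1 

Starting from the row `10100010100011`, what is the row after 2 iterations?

iteration 1: 01001001001011
iteration 2: 10000000000110

10000000000110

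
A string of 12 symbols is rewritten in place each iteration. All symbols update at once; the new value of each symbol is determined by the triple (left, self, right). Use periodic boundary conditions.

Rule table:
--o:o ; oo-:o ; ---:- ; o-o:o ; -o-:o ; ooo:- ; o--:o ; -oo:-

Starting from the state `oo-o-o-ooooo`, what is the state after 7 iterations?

iteration 1: -oooooo-----
iteration 2: o-----oo----
iteration 3: oo---o-oo--o
iteration 4: -oo-ooo-ooo-
iteration 5: o-oo--oo--oo
iteration 6: oo-ooo-ooo--
iteration 7: -oo--oo--ooo

-oo--oo--ooo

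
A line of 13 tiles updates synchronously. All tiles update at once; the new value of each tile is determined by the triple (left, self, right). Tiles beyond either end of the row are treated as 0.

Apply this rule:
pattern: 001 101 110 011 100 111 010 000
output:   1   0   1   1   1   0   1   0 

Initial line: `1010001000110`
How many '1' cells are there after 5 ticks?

9

1011011101111
1011010101001
1011010101111
1011010101001  (repeats tick 2; period 2)
tick 5: 1011010101111
count of 1: 9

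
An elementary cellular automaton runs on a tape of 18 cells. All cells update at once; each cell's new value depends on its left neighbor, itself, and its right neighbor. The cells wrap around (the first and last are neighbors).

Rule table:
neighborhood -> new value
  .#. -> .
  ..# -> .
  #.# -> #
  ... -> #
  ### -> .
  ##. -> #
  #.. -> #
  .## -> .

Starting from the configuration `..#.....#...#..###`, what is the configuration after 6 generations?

generation 1: #..####..##..#...#
generation 2: ##....##..##..##..
generation 3: .####..##..##..##.
generation 4: ....##..##..##..##
generation 5: ###..##..##..##..#
generation 6: ..##..##..##..##..

..##..##..##..##..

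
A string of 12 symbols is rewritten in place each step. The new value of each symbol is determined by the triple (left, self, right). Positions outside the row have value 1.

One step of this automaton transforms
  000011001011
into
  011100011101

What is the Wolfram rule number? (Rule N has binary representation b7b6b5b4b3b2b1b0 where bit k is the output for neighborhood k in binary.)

167

position 11: 111 → 1  (bit 7 = 1)
position 5: 110 → 0  (bit 6 = 0)
position 9: 101 → 1  (bit 5 = 1)
position 0: 100 → 0  (bit 4 = 0)
position 4: 011 → 0  (bit 3 = 0)
position 8: 010 → 1  (bit 2 = 1)
position 3: 001 → 1  (bit 1 = 1)
position 1: 000 → 1  (bit 0 = 1)
bits b7..b0 = 10100111 = 167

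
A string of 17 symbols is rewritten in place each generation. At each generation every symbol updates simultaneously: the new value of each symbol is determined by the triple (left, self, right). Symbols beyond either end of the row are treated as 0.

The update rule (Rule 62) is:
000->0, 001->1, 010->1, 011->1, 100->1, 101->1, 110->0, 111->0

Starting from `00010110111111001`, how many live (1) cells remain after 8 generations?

00111101100000111
01100011010001100
11010110111011010
10111101100110111
11100011011101100
10010110110011010
11111101101110111
10000011011001100
count of 1: 7

7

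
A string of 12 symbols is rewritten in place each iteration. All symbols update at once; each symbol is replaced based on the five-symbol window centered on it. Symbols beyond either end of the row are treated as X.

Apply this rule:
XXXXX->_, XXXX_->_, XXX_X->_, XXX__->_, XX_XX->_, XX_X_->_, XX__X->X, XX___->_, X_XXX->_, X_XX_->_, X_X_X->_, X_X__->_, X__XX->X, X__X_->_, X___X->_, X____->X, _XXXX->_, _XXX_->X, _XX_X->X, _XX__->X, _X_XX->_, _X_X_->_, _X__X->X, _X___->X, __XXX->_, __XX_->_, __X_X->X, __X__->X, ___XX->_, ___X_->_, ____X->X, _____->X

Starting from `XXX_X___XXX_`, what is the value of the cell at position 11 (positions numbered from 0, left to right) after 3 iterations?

_____X___X__
_XXX_XX__XXX
__X___XXX___
position 11 holds _

_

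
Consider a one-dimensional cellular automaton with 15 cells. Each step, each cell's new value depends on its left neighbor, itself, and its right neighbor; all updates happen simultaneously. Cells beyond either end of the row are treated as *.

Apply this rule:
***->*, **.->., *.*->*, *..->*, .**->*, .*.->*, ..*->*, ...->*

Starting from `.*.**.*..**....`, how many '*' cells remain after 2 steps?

step 1: ****.*****.****
step 2: ***.*****.*****
count of *: 13

13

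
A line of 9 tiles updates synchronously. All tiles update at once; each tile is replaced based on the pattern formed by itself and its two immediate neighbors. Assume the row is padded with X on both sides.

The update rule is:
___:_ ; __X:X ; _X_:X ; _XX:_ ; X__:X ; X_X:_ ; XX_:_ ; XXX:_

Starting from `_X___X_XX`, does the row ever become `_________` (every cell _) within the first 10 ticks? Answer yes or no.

_XX_XX___
______X_X
X____XX__
_X__X__XX
_XXXXXX__
_______XX
X_____X__
_X___XXXX
_XX_X____
____XX__X
tick 10 is ____XX__X, still not uniform _

no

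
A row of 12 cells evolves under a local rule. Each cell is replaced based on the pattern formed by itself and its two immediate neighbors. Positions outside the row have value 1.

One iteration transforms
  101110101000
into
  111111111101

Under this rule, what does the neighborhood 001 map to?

At position 11 the neighborhood is 001; the next row has 1 there.

1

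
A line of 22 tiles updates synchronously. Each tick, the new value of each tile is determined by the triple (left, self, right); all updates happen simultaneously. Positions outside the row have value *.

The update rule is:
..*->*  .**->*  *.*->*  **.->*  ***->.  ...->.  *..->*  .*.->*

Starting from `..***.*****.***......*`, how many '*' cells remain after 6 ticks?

11

***.***...***.**....**
..***.**.**.*****..**.
***.*********...******
..***.......**.**.....
***.**.....*******...*
..*****...**.....**.**
count of *: 11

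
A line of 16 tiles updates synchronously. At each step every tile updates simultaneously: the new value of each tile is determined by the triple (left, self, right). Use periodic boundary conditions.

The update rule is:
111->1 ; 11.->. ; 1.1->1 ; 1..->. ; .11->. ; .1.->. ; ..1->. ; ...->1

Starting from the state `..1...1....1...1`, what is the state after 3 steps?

11..1...11...1..

step 1: ....1...11...1..
step 2: 111...1....1...1
step 3: 11..1...11...1..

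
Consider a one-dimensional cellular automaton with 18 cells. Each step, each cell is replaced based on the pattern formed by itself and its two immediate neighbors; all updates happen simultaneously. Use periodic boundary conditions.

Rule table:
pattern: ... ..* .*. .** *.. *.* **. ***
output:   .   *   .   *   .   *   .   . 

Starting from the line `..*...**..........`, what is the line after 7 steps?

*............*...*

.*...**...........
*...**............
...**............*
..**............*.
.**............*..
**............*...
*............*...*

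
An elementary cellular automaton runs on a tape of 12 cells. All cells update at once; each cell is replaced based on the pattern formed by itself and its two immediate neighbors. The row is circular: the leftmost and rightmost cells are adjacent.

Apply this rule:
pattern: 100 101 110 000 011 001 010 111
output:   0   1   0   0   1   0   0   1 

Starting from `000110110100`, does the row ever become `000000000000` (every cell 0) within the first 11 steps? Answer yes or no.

yes

step 1: 000101101000
step 2: 000011010000
step 3: 000010100000
step 4: 000001000000
step 5: 000000000000
all cells are 0 at step 5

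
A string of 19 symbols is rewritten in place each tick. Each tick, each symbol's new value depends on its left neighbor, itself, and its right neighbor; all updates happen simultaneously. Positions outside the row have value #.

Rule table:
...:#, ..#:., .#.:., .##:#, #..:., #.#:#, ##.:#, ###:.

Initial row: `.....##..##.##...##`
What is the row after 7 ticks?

.###.##..#####.#.#.
##.####..#...##.#.#
.###..#....#.###.##
##.#....##..##.###.
.##..##.##..####.##
###..#####..#..###.
..#..#...#.....#.##

..#..#...#.....#.##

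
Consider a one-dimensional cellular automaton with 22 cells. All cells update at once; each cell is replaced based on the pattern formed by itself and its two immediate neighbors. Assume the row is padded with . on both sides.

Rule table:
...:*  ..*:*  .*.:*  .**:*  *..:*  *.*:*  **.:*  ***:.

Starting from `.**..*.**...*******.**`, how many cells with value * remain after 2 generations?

9

*************.....****
*...........*******..*
count of *: 9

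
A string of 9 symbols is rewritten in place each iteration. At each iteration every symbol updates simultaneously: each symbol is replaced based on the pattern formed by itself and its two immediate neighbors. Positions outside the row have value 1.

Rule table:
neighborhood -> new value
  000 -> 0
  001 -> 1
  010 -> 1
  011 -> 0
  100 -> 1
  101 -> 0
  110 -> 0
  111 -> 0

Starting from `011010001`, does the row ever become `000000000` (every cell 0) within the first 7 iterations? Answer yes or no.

000011010
100100010
011110110
000000000
all cells are 0 at iteration 4

yes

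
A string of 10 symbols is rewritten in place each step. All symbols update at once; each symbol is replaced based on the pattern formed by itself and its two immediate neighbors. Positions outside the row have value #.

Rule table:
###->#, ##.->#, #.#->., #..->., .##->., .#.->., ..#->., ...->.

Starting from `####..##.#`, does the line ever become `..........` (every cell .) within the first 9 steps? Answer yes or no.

####...#..
####......
####......  (fixed point — unchanged through step 9)
step 9 is ####......, still not uniform .

no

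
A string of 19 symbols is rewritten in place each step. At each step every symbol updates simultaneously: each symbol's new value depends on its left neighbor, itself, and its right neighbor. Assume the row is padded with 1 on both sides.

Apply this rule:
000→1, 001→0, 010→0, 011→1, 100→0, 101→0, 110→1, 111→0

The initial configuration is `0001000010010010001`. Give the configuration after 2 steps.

0001011011111110001

0100011000000000101
0001011011111110001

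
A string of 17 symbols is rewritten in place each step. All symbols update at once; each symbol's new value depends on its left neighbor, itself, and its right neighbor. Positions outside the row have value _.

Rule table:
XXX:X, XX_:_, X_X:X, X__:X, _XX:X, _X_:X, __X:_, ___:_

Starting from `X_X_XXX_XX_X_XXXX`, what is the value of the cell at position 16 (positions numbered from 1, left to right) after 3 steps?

X

step 1: XXXXXX_XX_XXXXXX_
step 2: XXXXX_XX_XXXXXX_X
step 3: XXXX_XX_XXXXXX_XX
position 16 holds X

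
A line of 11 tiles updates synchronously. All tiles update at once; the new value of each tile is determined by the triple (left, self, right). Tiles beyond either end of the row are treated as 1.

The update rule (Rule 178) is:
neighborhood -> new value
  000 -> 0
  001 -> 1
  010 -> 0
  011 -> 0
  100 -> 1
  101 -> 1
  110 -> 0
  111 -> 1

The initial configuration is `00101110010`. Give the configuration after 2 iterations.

11010101101
10101010010

10101010010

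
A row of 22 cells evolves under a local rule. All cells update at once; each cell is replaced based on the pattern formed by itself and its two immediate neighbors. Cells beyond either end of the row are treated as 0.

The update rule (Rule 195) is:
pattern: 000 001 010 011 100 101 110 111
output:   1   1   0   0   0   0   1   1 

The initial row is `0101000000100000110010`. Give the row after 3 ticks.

tick 1: 1000011111001111010100
tick 2: 0011101111010111000001
tick 3: 1101100111000011011110

1101100111000011011110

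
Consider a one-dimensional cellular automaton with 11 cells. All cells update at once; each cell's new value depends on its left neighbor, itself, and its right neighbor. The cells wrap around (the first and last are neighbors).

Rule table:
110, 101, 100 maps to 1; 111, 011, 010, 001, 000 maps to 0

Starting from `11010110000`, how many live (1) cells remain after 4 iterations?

01101011000
00110101100
00011010110
00001101011
count of 1: 5

5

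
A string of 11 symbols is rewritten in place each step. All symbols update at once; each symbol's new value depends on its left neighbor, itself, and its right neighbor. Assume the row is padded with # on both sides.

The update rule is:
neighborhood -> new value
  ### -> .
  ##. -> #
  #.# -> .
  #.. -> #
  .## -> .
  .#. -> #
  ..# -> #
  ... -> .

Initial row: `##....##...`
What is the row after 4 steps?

.##.#......

.##..#.##.#
..####..#..
##...######
.##.#......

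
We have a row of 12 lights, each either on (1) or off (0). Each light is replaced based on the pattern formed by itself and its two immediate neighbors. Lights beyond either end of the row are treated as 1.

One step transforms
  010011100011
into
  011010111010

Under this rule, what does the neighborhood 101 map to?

At position 0 the neighborhood is 101; the next row has 0 there.

0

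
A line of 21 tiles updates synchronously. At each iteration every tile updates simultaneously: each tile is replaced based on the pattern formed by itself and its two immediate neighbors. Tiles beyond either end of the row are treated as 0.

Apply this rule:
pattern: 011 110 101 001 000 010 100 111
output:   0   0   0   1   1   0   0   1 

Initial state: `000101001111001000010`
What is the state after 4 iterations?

001000010110010011100

111000010110010011100
010011100000100101001
100101001111001000010
001000010110010011100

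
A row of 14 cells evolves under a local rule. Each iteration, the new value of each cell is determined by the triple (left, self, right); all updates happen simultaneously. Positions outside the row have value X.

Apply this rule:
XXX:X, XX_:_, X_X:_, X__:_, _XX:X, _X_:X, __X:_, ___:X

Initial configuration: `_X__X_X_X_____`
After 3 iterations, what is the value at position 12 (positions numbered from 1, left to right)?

_

_X__X_X_X_XXX_
_X__X_X_X_XX__
_X__X_X_X_X___
position 12 holds _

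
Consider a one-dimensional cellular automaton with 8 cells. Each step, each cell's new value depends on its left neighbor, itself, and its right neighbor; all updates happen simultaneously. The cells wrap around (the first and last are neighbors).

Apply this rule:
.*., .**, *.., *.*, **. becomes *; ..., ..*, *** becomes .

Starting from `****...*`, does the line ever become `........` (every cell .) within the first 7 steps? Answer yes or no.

...**..*
*..***.*
**.*.***
.*****..
.*...**.
.**..***
****.*.*
step 7 is ****.*.*, still not uniform .

no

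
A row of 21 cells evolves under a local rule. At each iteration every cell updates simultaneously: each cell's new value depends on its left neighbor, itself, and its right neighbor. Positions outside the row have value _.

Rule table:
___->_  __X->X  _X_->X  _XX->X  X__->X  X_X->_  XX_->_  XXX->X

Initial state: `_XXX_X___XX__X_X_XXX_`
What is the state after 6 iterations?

XX__XXXXX__XX__XXX__X

iteration 1: XXX__XX_XX_XXX_X_XX_X
iteration 2: XX_XXX__X__XX__X_X__X
iteration 3: X__XX_XXXXXX_XXX_XXXX
iteration 4: XXXX__XXXXX__XX__XXX_
iteration 5: XXX_XXXXXX_XXX_XXXX_X
iteration 6: XX__XXXXX__XX__XXX__X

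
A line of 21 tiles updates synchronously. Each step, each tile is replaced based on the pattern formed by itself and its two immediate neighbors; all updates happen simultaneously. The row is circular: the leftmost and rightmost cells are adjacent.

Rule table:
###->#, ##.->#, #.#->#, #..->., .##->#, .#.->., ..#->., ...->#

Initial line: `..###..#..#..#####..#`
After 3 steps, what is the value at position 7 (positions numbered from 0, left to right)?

#

..###........#####...
#.###.######.#####.##
#####################
position 7 holds #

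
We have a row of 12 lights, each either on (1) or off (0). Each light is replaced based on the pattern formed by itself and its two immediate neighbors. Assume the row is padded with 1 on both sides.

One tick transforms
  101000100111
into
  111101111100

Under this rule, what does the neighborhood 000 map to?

At position 4 the neighborhood is 000; the next row has 0 there.

0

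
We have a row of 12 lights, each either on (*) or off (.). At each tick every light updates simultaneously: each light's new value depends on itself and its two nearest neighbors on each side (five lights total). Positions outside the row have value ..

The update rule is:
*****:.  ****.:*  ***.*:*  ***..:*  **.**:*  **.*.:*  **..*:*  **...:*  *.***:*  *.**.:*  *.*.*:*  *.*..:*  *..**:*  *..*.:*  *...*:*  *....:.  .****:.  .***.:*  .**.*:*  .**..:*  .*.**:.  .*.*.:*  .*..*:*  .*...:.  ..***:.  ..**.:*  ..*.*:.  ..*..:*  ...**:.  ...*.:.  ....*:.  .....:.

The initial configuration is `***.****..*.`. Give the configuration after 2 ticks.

.****.*****.
...****..***

...****..***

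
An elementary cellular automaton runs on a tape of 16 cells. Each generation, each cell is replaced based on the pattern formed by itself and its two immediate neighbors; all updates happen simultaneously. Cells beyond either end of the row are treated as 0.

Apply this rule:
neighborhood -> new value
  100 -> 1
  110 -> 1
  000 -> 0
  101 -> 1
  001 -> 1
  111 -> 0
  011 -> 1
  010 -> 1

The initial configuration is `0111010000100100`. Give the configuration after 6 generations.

1111001100001101

1101111001111110
1111001111000011
1001111001100111
1111001111111101
1001111000000111
1111001100001101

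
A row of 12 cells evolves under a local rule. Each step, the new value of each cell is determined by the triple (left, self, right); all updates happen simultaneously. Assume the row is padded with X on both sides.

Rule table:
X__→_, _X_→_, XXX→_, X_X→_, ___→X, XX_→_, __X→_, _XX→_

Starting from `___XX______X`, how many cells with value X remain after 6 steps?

2

step 1: _X____XXXX__
step 2: ___XX_______
step 3: _X____XXXXX_
step 4: ___XX_______  (repeats step 2; period 2)
step 6: ___XX_______
count of X: 2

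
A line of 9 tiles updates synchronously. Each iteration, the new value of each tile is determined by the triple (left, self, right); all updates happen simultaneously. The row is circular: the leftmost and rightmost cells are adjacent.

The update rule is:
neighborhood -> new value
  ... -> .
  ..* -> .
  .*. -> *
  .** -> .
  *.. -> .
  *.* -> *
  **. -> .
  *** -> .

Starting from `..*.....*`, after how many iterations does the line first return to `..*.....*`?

iteration 1: ..*.....*

1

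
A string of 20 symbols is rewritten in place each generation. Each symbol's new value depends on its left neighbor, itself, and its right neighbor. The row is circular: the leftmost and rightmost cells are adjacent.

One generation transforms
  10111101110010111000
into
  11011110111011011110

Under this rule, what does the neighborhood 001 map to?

At position 11 the neighborhood is 001; the next row has 0 there.

0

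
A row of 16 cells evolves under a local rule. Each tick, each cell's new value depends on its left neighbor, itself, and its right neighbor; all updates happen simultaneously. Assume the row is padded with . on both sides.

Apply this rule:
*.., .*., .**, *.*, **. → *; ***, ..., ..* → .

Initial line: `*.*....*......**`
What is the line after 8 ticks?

*......**..**..*

tick 1: ****...**.....**
tick 2: *..**..***....**
tick 3: **.***.*.**...**
tick 4: ****.*******..**
tick 5: *..***.....**.**
tick 6: **.*.**....*****
tick 7: ********...*...*
tick 8: *......**..**..*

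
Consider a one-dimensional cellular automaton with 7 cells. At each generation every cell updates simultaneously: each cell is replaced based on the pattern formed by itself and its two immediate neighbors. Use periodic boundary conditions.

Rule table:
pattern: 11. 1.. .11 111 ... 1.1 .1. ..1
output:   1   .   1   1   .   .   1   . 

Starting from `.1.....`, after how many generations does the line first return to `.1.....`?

generation 1: .1.....

1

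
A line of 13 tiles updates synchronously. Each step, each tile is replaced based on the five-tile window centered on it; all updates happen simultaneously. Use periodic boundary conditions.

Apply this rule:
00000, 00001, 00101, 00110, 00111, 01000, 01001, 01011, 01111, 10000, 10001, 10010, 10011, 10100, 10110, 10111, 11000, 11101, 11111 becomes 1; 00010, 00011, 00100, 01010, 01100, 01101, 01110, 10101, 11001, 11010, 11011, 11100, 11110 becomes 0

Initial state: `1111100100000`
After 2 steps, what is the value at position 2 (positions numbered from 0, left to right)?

step 1: 1110001011110
step 2: 1001101111010
position 2 holds 0

0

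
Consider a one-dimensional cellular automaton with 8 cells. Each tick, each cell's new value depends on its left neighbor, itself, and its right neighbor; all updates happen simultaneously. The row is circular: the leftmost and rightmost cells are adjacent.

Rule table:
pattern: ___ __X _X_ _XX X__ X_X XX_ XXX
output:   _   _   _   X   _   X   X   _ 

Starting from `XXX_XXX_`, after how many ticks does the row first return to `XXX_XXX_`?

X_XXX_XX
XXX_XXX_

2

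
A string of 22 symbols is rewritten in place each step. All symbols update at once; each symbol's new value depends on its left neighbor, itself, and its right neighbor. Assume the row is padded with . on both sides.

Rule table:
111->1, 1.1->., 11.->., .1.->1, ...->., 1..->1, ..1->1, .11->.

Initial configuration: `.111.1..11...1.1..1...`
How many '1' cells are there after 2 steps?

step 1: 1.1..111..1.11.11111..
step 2: 1.111.1.111.....111.1.
count of 1: 12

12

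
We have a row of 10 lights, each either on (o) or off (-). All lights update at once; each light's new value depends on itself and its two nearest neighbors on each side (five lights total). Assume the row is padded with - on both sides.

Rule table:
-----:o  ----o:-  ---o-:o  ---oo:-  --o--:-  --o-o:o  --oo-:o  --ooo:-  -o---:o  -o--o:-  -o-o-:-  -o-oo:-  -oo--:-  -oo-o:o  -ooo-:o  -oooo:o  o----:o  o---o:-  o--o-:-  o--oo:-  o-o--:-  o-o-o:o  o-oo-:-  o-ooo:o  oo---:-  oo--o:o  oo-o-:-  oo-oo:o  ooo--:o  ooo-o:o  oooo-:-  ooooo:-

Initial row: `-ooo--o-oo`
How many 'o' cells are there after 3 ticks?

tick 1: --ooo-o---
tick 2: ---oo--ooo
tick 3: o--o-o--oo
count of o: 5

5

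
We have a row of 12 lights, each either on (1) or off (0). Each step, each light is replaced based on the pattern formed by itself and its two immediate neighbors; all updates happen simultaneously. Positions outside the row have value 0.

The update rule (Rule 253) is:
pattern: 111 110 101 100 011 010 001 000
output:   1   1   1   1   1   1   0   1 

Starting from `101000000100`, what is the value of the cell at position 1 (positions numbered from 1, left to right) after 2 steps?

1

111111110111
111111111111
position 1 holds 1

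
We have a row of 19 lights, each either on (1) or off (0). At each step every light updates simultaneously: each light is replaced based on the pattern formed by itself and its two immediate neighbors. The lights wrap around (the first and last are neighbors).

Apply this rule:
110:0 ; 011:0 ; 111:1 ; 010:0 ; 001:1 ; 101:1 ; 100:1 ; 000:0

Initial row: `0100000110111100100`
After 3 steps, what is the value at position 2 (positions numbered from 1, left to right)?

0

step 1: 1010001001011011010
step 2: 0101010110100100101
step 3: 1010101001011011010
position 2 holds 0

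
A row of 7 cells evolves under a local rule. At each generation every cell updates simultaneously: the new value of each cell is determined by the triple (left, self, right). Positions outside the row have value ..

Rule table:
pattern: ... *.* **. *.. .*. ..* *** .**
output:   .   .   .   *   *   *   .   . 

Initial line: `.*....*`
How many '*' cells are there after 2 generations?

***..**
...**..
count of *: 2

2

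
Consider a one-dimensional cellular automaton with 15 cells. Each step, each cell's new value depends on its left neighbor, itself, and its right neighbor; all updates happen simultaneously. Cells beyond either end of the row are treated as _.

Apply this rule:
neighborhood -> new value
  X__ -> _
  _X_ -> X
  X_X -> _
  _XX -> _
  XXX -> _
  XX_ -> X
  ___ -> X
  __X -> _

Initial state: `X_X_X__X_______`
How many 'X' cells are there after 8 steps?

7

step 1: X_X_X__X_XXXXXX
step 2: X_X_X__X______X
step 3: X_X_X__X_XXXX_X
step 4: X_X_X__X____X_X
step 5: X_X_X__X_XX_X_X
step 6: X_X_X__X__X_X_X
step 7: X_X_X__X__X_X_X  (fixed point — unchanged through step 8)
count of X: 7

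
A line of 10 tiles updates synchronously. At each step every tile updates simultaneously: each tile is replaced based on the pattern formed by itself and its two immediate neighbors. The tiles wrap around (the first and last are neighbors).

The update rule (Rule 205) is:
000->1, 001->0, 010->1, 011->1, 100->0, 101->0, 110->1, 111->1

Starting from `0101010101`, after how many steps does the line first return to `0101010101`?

0101010101

1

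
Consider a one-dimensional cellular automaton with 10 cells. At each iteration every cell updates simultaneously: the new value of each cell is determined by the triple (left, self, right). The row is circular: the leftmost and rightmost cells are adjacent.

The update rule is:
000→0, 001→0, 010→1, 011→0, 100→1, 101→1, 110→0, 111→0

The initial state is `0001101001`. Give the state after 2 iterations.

1000011101
0100000010

0100000010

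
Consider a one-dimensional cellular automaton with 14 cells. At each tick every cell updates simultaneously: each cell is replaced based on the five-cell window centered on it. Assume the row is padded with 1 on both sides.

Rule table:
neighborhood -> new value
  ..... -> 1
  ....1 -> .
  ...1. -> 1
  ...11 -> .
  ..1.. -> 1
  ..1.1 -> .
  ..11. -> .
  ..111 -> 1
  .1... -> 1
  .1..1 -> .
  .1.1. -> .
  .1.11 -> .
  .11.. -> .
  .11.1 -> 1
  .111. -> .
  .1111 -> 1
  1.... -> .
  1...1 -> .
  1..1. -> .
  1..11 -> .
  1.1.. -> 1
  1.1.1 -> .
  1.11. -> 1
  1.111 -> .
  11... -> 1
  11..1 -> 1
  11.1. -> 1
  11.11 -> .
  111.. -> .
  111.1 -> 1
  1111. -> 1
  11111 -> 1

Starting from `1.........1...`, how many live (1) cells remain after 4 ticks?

tick 1: .1.11111.111..
tick 2: 1...1111....1.
tick 3: .1..111.1..1..
tick 4: 11..1.111..1..
count of 1: 7

7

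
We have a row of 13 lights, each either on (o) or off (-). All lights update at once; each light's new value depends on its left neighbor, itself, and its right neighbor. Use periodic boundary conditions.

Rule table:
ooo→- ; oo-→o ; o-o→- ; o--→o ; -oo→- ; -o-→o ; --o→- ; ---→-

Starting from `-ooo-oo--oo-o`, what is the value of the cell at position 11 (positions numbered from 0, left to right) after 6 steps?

step 1: ---o--oo--o-o
step 2: o--oo--oo-o-o
step 3: oo--oo--o-o--
step 4: -oo--oo-o-oo-
step 5: --oo--o-o--oo
step 6: o--oo-o-oo--o
position 11 holds -

-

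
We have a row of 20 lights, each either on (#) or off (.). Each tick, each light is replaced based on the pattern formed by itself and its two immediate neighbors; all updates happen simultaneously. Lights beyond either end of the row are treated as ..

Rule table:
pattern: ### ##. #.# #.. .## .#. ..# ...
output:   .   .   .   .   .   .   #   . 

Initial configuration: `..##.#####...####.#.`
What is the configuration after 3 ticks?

..........#.........

tick 1: .#..........#.......
tick 2: #..........#........
tick 3: ..........#.........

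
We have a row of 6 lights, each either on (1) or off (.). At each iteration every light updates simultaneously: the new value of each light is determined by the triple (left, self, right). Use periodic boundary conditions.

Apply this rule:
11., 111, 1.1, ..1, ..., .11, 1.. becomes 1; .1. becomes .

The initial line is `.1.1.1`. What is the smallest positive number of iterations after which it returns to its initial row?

2

1.1.1.
.1.1.1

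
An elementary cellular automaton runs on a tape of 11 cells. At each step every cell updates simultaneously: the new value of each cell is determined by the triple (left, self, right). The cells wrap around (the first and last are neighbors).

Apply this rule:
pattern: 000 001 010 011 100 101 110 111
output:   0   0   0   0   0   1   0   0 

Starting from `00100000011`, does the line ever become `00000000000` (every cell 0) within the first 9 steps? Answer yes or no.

00000000000
all cells are 0 at step 1

yes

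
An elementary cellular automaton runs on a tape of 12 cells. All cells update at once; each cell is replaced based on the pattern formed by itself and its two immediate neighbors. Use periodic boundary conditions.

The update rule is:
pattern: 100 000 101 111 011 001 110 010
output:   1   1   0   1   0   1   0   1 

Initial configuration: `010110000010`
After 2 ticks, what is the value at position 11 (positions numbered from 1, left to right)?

1

110001111111
101110111111
position 11 holds 1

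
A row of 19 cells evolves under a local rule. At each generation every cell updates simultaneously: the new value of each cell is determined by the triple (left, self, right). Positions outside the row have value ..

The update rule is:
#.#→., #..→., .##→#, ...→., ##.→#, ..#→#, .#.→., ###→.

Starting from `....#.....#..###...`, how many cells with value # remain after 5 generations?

...#.....#..##.#...
..#.....#..###.....
.#.....#..##.#.....
#.....#..###.......
.....#..##.#.......
count of #: 4

4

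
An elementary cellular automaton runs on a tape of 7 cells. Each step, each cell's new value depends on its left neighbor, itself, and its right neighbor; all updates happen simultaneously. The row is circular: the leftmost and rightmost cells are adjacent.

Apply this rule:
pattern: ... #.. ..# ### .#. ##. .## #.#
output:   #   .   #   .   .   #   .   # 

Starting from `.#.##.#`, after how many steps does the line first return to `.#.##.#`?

7

step 1: #.#.##.
step 2: .#.#.##
step 3: #.#.#.#
step 4: ##.#.#.
step 5: .##.#.#
step 6: #.##.#.
step 7: .#.##.#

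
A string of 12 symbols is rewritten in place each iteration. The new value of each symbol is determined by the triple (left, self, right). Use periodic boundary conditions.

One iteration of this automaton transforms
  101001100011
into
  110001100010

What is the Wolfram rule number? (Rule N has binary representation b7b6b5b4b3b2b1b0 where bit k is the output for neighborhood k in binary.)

104

position 11: 111 → 0  (bit 7 = 0)
position 0: 110 → 1  (bit 6 = 1)
position 1: 101 → 1  (bit 5 = 1)
position 3: 100 → 0  (bit 4 = 0)
position 5: 011 → 1  (bit 3 = 1)
position 2: 010 → 0  (bit 2 = 0)
position 4: 001 → 0  (bit 1 = 0)
position 8: 000 → 0  (bit 0 = 0)
bits b7..b0 = 01101000 = 104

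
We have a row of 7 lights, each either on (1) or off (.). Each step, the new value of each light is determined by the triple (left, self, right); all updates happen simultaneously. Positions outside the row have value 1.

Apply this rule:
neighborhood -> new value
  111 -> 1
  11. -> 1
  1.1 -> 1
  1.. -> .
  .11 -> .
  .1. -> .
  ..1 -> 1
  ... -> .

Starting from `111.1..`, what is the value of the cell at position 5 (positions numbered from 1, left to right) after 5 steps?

step 1: 1111..1
step 2: 1111.1.
step 3: 11111.1
step 4: 111111.
step 5: 1111111
position 5 holds 1

1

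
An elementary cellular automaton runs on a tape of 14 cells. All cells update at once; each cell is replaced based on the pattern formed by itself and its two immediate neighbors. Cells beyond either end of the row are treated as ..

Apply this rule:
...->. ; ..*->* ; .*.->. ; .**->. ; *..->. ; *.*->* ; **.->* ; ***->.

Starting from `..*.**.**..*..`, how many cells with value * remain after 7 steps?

3

step 1: .*.*.**.*.*...
step 2: *.*.*.**.*....
step 3: .*.*.*.**.....
step 4: *.*.*.*.*.....
step 5: .*.*.*.*......
step 6: *.*.*.*.......
step 7: .*.*.*........
count of *: 3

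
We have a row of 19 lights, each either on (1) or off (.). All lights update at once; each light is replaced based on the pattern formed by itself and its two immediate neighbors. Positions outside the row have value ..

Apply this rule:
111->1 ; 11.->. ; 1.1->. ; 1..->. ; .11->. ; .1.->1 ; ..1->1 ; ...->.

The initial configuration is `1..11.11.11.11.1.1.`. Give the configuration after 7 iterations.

iteration 1: 1.1............1.1.
iteration 2: 1.1...........11.1.
iteration 3: 1.1..........1...1.
iteration 4: 1.1.........11..11.
iteration 5: 1.1........1...1...
iteration 6: 1.1.......11..11...
iteration 7: 1.1......1...1.....

1.1......1...1.....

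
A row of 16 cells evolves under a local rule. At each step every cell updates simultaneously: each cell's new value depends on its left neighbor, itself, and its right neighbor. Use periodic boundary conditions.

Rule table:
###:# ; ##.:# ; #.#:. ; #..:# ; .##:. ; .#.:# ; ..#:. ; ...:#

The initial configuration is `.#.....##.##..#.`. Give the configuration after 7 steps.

#..##..###.##..#

.#####..#..##.##
..#####.##..#..#
#..####..##.##.#
##..####..#..#..
.##..####.##.##.
..##..###..#..##
#..##..###.##..#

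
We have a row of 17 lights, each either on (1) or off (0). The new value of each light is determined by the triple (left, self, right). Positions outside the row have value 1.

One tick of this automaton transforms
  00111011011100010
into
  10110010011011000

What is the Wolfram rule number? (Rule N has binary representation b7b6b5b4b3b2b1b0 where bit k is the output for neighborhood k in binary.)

153

position 3: 111 → 1  (bit 7 = 1)
position 4: 110 → 0  (bit 6 = 0)
position 5: 101 → 0  (bit 5 = 0)
position 0: 100 → 1  (bit 4 = 1)
position 2: 011 → 1  (bit 3 = 1)
position 15: 010 → 0  (bit 2 = 0)
position 1: 001 → 0  (bit 1 = 0)
position 13: 000 → 1  (bit 0 = 1)
bits b7..b0 = 10011001 = 153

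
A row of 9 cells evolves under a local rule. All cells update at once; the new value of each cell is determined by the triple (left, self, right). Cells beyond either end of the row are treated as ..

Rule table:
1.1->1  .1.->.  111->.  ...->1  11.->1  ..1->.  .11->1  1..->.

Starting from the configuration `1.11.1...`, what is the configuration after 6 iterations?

..11.1..1

.1111..11
.1..1..11
.......11
111111.11
1....1111
..11.1..1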